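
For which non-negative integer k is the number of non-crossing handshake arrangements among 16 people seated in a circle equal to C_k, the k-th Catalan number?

With 16 = 2·8 people, non-crossing handshake pairings are non-crossing perfect matchings on a circle, counted by C_8.

8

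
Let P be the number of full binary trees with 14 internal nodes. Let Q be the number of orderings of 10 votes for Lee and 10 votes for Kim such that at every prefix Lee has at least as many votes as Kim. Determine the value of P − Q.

2657644

The number of full binary trees on 14 internal nodes is the Catalan number C_14. So P = C_14 = 2674440.
Ballot sequences with n votes each where one side never trails are Dyck words, counted by C_n; here n = 10. So Q = C_10 = 16796.
P − Q = 2674440 − 16796 = 2657644.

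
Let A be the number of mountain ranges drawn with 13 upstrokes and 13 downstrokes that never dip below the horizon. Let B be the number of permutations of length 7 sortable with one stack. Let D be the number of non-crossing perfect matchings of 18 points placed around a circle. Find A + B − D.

738467

Dyck paths of semilength n (length 2n) are counted by C_n; here n = 13. So A = C_13 = 742900.
Stack-sortable permutations are exactly the 231-avoiding ones, counted by C_n; here n = 7. So B = C_7 = 429.
Non-crossing perfect matchings of 2n points on a circle are counted by C_n; with 18 points, n = 9. So D = C_9 = 4862.
A + B − D = 742900 + 429 − 4862 = 738467.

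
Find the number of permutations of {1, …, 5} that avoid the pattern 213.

42

Permutations of [n] avoiding any single length-3 pattern are counted by C_n; here n = 5.
C_5 = 42.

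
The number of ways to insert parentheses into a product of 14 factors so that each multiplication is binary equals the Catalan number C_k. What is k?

13

Ways to associate a product of 14 factors correspond to binary trees on 14 leaves, so the count is C_13.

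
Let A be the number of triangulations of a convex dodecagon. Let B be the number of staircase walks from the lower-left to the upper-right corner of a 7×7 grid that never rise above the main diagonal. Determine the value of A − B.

Triangulations of a convex m-gon are counted by C_{m−2}; with m = 12 this is C_10. So A = C_10 = 16796.
Sub-diagonal monotone paths from (0,0) to (7,7) biject with Dyck paths of semilength 7, giving C_7. So B = C_7 = 429.
A − B = 16796 − 429 = 16367.

16367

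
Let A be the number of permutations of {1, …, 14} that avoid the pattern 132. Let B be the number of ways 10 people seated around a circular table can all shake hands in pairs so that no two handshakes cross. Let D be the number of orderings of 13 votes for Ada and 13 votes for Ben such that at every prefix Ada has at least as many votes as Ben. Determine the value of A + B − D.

For any fixed pattern of length 3, the pattern-avoiding permutations of [14] number C_14. So A = C_14 = 2674440.
Non-crossing handshake pairings of 2n people are counted by C_n; 10 people gives n = 5. So B = C_5 = 42.
Ballot sequences with n votes each where one side never trails are Dyck words, counted by C_n; here n = 13. So D = C_13 = 742900.
A + B − D = 2674440 + 42 − 742900 = 1931582.

1931582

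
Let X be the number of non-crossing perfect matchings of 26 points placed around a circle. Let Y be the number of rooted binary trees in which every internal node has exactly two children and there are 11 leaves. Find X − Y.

726104

Non-crossing perfect matchings of 2n points on a circle are counted by C_n; with 26 points, n = 13. So X = C_13 = 742900.
A full binary tree with L leaves has L−1 internal nodes and is counted by C_{L−1}; L = 11 gives C_10. So Y = C_10 = 16796.
X − Y = 742900 − 16796 = 726104.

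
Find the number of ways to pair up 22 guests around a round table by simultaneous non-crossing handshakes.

With 22 = 2·11 people, non-crossing handshake pairings are non-crossing perfect matchings on a circle, counted by C_11.
C_11 = C(22,11)/12 = 705432/12 = 58786.

58786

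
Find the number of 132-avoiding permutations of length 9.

4862

Permutations of [n] avoiding any single length-3 pattern are counted by C_n; here n = 9.
C_9 = C(18,9)/10 = 48620/10 = 4862.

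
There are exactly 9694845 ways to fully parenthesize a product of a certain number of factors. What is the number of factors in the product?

Parenthesizations of m factors are counted by C_{m−1}, and C_15 = 9694845.
So the index is 15, and the number of factors is 15 + 1 = 16.

16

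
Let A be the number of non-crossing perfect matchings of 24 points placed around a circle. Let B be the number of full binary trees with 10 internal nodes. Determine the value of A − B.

Pairing 24 circle points by 12 non-crossing chords gives C_12 matchings. So A = C_12 = 208012.
The number of full binary trees on 10 internal nodes is the Catalan number C_10. So B = C_10 = 16796.
A − B = 208012 − 16796 = 191216.

191216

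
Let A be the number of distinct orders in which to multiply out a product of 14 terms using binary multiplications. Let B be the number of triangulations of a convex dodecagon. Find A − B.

Ways to associate a product of 14 factors correspond to binary trees on 14 leaves, so the count is C_13. So A = C_13 = 742900.
A convex 12-gon is triangulated into 10 triangles, and the number of such triangulations is the Catalan number C_{12−2} = C_10. So B = C_10 = 16796.
A − B = 742900 − 16796 = 726104.

726104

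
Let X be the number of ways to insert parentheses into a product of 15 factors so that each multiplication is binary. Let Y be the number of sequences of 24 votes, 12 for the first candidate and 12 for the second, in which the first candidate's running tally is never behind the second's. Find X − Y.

Ways to associate a product of 15 factors correspond to binary trees on 15 leaves, so the count is C_14. So X = C_14 = 2674440.
Reading a vote for the leader as '(' and for the other as ')' turns such a sequence into a balanced string of 12 pairs, so the count is C_12. So Y = C_12 = 208012.
X − Y = 2674440 − 208012 = 2466428.

2466428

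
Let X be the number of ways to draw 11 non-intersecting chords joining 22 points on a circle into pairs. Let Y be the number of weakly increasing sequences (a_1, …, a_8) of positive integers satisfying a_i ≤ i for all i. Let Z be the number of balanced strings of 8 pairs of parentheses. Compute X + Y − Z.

Pairing 22 circle points by 11 non-crossing chords gives C_11 matchings. So X = C_11 = 58786.
Weakly increasing sequences with a_i ≤ i biject with Dyck paths of semilength 8, so there are C_8. So Y = C_8 = 1430.
Balanced strings of n pairs of brackets are counted by C_n; here n = 8. So Z = C_8 = 1430.
X + Y − Z = 58786 + 1430 − 1430 = 58786.

58786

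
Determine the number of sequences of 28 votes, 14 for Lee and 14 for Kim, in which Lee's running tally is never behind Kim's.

2674440

Reading a vote for the leader as '(' and for the other as ')' turns such a sequence into a balanced string of 14 pairs, so the count is C_14.
C_14 = 2674440.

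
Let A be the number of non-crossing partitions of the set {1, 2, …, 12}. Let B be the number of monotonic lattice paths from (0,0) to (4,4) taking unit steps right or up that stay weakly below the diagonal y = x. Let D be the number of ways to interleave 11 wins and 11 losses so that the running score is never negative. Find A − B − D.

149212

The non-crossing partitions of [12] form a lattice of size C_12. So A = C_12 = 208012.
Sub-diagonal monotone paths from (0,0) to (4,4) biject with Dyck paths of semilength 4, giving C_4. So B = C_4 = 14.
Ballot sequences with n votes each where one side never trails are Dyck words, counted by C_n; here n = 11. So D = C_11 = 58786.
A − B − D = 208012 − 14 − 58786 = 149212.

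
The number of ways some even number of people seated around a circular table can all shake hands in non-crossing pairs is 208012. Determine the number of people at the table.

Non-crossing handshake pairings of 2n people are counted by C_n. Since C_12 = 208012, the index is 12.
So n = 12, and there are 2n = 24 people.

24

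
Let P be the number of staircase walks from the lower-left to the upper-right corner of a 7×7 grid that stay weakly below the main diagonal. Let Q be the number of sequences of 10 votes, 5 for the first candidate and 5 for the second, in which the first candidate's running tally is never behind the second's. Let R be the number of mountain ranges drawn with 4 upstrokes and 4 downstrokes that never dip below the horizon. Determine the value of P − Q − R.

Monotone paths in an n×n grid that stay weakly below the diagonal are counted by C_n; here n = 7. So P = C_7 = 429.
Ballot sequences with n votes each where one side never trails are Dyck words, counted by C_n; here n = 5. So Q = C_5 = 42.
Dyck paths of semilength n (length 2n) are counted by C_n; here n = 4. So R = C_4 = 14.
P − Q − R = 429 − 42 − 14 = 373.

373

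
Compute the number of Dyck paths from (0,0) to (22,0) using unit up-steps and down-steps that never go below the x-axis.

Dyck paths of semilength n (length 2n) are counted by C_n; here n = 11.
C_11 = C(22,11)/12 = 705432/12 = 58786.

58786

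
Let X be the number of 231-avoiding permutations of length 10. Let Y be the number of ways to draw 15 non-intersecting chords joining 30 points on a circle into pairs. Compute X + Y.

Permutations of [n] avoiding any single length-3 pattern are counted by C_n; here n = 10. So X = C_10 = 16796.
Pairing 30 circle points by 15 non-crossing chords gives C_15 matchings. So Y = C_15 = 9694845.
X + Y = 16796 + 9694845 = 9711641.

9711641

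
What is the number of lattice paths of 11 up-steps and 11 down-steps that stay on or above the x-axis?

A Dyck path with 11 up-steps and 11 down-steps has semilength 11, so there are C_11 of them.
C_11 = 58786.

58786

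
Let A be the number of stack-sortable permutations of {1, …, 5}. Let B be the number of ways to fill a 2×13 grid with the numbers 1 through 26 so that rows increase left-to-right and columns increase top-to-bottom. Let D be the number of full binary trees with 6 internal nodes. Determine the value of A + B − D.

742810

Stack-sortable permutations are exactly the 231-avoiding ones, counted by C_n; here n = 5. So A = C_5 = 42.
By the hook-length formula (or a Dyck-path bijection), SYT of shape 2×13 number C_13. So B = C_13 = 742900.
The number of full binary trees on 6 internal nodes is the Catalan number C_6. So D = C_6 = 132.
A + B − D = 42 + 742900 − 132 = 742810.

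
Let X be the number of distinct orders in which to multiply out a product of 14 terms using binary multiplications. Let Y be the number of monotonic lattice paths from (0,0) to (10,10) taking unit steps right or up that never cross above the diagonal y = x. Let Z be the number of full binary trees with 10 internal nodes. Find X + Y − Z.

Parenthesizations of m factors correspond to full binary trees with m leaves, counted by C_{m−1}; m = 14 gives C_13. So X = C_13 = 742900.
Monotone paths in an n×n grid that stay weakly below the diagonal are counted by C_n; here n = 10. So Y = C_10 = 16796.
The number of full binary trees on 10 internal nodes is the Catalan number C_10. So Z = C_10 = 16796.
X + Y − Z = 742900 + 16796 − 16796 = 742900.

742900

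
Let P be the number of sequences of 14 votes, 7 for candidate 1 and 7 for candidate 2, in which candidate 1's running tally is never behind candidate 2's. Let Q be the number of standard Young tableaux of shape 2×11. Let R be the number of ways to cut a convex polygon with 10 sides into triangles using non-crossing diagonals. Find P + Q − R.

57785

Ballot sequences with n votes each where one side never trails are Dyck words, counted by C_n; here n = 7. So P = C_7 = 429.
Standard Young tableaux of shape 2×n are counted by C_n; here n = 11. So Q = C_11 = 58786.
Triangulations of a convex m-gon are counted by C_{m−2}; with m = 10 this is C_8. So R = C_8 = 1430.
P + Q − R = 429 + 58786 − 1430 = 57785.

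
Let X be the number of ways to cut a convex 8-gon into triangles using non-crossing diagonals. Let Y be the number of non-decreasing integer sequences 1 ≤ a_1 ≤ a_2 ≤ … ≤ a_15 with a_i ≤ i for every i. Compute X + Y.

Triangulations of a convex m-gon are counted by C_{m−2}; with m = 8 this is C_6. So X = C_6 = 132.
Such sub-staircase sequences of length n are counted by C_n; here n = 15. So Y = C_15 = 9694845.
X + Y = 132 + 9694845 = 9694977.

9694977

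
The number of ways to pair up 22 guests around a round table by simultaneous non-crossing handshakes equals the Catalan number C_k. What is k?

11

With 22 = 2·11 people, non-crossing handshake pairings are non-crossing perfect matchings on a circle, counted by C_11.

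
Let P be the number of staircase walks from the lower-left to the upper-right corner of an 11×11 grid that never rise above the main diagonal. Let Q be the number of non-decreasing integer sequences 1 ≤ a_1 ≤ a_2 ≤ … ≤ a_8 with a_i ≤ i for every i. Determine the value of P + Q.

Sub-diagonal monotone paths from (0,0) to (11,11) biject with Dyck paths of semilength 11, giving C_11. So P = C_11 = 58786.
Such sub-staircase sequences of length n are counted by C_n; here n = 8. So Q = C_8 = 1430.
P + Q = 58786 + 1430 = 60216.

60216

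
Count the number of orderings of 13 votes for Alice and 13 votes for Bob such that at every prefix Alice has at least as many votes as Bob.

742900

Reading a vote for the leader as '(' and for the other as ')' turns such a sequence into a balanced string of 13 pairs, so the count is C_13.
C_13 = C_12 · 2(2·12+1)/(12+2) = 208012 · 50/14 = 742900.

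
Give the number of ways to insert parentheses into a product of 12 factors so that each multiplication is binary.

Parenthesizations of m factors correspond to full binary trees with m leaves, counted by C_{m−1}; m = 12 gives C_11.
C_11 = 58786.

58786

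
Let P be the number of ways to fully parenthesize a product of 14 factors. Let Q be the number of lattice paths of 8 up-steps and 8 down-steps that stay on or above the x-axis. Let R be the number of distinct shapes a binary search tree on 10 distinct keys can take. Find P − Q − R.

Parenthesizations of m factors correspond to full binary trees with m leaves, counted by C_{m−1}; m = 14 gives C_13. So P = C_13 = 742900.
A Dyck path with 8 up-steps and 8 down-steps has semilength 8, so there are C_8 of them. So Q = C_8 = 1430.
Binary trees (left/right distinguished) on n nodes are counted by C_n; here n = 10. So R = C_10 = 16796.
P − Q − R = 742900 − 1430 − 16796 = 724674.

724674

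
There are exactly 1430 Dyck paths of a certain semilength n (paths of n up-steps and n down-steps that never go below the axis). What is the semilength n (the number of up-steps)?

8

Dyck paths of semilength n are counted by C_n. Since C_8 = 1430, the index is 8.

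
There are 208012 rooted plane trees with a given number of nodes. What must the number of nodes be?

Rooted ordered trees on m nodes are counted by C_{m−1}, and C_12 = 208012.
So the index is 12, and the number of nodes is 12 + 1 = 13.

13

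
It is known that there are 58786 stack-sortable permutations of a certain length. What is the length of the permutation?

11

Stack-sortable permutations of [n] are counted by C_n; 58786 = C_11.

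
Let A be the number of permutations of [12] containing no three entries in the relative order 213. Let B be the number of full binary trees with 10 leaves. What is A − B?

Permutations of [n] avoiding any single length-3 pattern are counted by C_n; here n = 12. So A = C_12 = 208012.
Full binary trees with 10 leaves have 10−1 = 9 internal nodes, so there are C_9 of them. So B = C_9 = 4862.
A − B = 208012 − 4862 = 203150.

203150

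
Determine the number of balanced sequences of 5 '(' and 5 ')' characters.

A balanced arrangement of 5 bracket pairs is a Dyck word of semilength 5, so the count is C_5.
C_5 = C_4 · 2(2·4+1)/(4+2) = 14 · 18/6 = 42.

42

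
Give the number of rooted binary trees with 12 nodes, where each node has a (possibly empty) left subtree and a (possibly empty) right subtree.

There are C_n binary search tree shapes on n keys; with n = 12 that is C_12.
C_12 = C(24,12)/13 = 2704156/13 = 208012.

208012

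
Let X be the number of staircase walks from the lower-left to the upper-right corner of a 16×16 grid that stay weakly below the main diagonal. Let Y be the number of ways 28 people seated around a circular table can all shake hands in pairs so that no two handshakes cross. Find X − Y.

32683230

Monotone paths in an n×n grid that stay weakly below the diagonal are counted by C_n; here n = 16. So X = C_16 = 35357670.
Non-crossing handshake pairings of 2n people are counted by C_n; 28 people gives n = 14. So Y = C_14 = 2674440.
X − Y = 35357670 − 2674440 = 32683230.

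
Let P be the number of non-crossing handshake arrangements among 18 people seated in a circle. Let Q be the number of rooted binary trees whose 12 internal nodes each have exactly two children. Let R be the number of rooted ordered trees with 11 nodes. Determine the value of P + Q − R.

Non-crossing handshake pairings of 2n people are counted by C_n; 18 people gives n = 9. So P = C_9 = 4862.
The number of full binary trees on 12 internal nodes is the Catalan number C_12. So Q = C_12 = 208012.
Rooted ordered (plane) trees on m nodes have m−1 edges and are counted by C_{m−1}; m = 11 gives C_10. So R = C_10 = 16796.
P + Q − R = 4862 + 208012 − 16796 = 196078.

196078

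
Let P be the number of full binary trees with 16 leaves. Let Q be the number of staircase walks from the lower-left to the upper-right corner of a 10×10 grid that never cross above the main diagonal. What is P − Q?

9678049

A full binary tree with L leaves has L−1 internal nodes and is counted by C_{L−1}; L = 16 gives C_15. So P = C_15 = 9694845.
Sub-diagonal monotone paths from (0,0) to (10,10) biject with Dyck paths of semilength 10, giving C_10. So Q = C_10 = 16796.
P − Q = 9694845 − 16796 = 9678049.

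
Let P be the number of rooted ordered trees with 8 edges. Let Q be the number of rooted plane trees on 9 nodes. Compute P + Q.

Rooted ordered trees with n edges are counted by C_n; here n = 8. So P = C_8 = 1430.
Rooted ordered (plane) trees on m nodes have m−1 edges and are counted by C_{m−1}; m = 9 gives C_8. So Q = C_8 = 1430.
P + Q = 1430 + 1430 = 2860.

2860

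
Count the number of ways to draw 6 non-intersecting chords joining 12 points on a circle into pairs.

132

Pairing 12 circle points by 6 non-crossing chords gives C_6 matchings.
C_6 = 132.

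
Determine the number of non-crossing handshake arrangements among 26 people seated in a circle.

742900

Non-crossing handshake pairings of 2n people are counted by C_n; 26 people gives n = 13.
C_13 = C(26,13)/14 = 10400600/14 = 742900.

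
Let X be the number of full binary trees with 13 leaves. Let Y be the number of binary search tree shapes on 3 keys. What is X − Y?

208007

A full binary tree with L leaves has L−1 internal nodes and is counted by C_{L−1}; L = 13 gives C_12. So X = C_12 = 208012.
There are C_n binary search tree shapes on n keys; with n = 3 that is C_3. So Y = C_3 = 5.
X − Y = 208012 − 5 = 208007.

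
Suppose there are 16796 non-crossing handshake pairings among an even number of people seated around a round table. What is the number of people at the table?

Non-crossing handshake pairings of 2n people are counted by C_n. The Catalan number equal to 16796 is C_10.
So n = 10, and there are 2n = 20 people.

20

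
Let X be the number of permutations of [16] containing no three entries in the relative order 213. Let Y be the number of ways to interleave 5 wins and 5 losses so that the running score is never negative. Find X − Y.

35357628

For any fixed pattern of length 3, the pattern-avoiding permutations of [16] number C_16. So X = C_16 = 35357670.
Ballot sequences with n votes each where one side never trails are Dyck words, counted by C_n; here n = 5. So Y = C_5 = 42.
X − Y = 35357670 − 42 = 35357628.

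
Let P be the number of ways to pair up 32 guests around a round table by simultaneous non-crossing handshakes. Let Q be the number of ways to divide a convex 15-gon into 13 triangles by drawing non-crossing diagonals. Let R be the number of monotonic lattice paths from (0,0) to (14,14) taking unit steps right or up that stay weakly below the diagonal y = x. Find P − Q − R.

With 32 = 2·16 people, non-crossing handshake pairings are non-crossing perfect matchings on a circle, counted by C_16. So P = C_16 = 35357670.
The number of triangulations of a 15-gon is the Catalan number C_13 (index = sides − 2). So Q = C_13 = 742900.
Monotone paths in an n×n grid that stay weakly below the diagonal are counted by C_n; here n = 14. So R = C_14 = 2674440.
P − Q − R = 35357670 − 742900 − 2674440 = 31940330.

31940330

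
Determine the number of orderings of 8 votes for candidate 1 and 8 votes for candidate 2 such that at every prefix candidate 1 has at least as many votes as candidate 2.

1430

Ballot sequences with n votes each where one side never trails are Dyck words, counted by C_n; here n = 8.
C_8 = 1430.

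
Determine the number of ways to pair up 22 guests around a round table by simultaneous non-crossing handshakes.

58786

With 22 = 2·11 people, non-crossing handshake pairings are non-crossing perfect matchings on a circle, counted by C_11.
C_11 = 58786.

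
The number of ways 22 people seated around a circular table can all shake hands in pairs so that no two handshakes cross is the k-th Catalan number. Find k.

11

Non-crossing handshake pairings of 2n people are counted by C_n; 22 people gives n = 11.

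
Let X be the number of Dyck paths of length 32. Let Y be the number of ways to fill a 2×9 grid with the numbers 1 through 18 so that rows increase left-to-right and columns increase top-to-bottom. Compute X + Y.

35362532

Paths of 16 up- and 16 down-steps that never dip below the axis are Dyck paths; their count is C_16. So X = C_16 = 35357670.
By the hook-length formula (or a Dyck-path bijection), SYT of shape 2×9 number C_9. So Y = C_9 = 4862.
X + Y = 35357670 + 4862 = 35362532.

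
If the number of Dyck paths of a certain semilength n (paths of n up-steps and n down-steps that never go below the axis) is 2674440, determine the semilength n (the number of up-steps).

14

Dyck paths of semilength n are counted by C_n. Since C_14 = 2674440, the index is 14.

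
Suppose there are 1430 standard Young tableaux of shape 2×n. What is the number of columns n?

8

Standard Young tableaux of shape 2×n are counted by C_n. Since C_8 = 1430, the index is 8.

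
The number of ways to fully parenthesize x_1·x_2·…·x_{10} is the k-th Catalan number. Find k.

Ways to associate a product of 10 factors correspond to binary trees on 10 leaves, so the count is C_9.

9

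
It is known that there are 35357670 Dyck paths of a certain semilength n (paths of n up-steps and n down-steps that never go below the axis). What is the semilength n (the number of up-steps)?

16

Dyck paths of semilength n are counted by C_n. The Catalan number equal to 35357670 is C_16.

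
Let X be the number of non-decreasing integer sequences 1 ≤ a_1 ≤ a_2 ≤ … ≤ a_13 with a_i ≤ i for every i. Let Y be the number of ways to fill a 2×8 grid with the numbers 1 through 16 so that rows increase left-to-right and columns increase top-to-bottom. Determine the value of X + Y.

744330

Weakly increasing sequences with a_i ≤ i biject with Dyck paths of semilength 13, so there are C_13. So X = C_13 = 742900.
Standard Young tableaux of shape 2×n are counted by C_n; here n = 8. So Y = C_8 = 1430.
X + Y = 742900 + 1430 = 744330.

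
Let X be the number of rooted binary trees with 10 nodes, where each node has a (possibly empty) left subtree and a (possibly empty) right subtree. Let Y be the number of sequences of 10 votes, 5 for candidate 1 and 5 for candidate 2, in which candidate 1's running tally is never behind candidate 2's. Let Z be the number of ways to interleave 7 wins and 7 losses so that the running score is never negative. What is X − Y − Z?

Rooted binary trees with 10 nodes (each child slot possibly empty) number C_10. So X = C_10 = 16796.
Reading a vote for the leader as '(' and for the other as ')' turns such a sequence into a balanced string of 5 pairs, so the count is C_5. So Y = C_5 = 42.
Ballot sequences with n votes each where one side never trails are Dyck words, counted by C_n; here n = 7. So Z = C_7 = 429.
X − Y − Z = 16796 − 42 − 429 = 16325.

16325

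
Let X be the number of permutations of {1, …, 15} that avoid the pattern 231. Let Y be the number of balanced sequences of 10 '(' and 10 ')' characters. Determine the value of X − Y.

For any fixed pattern of length 3, the pattern-avoiding permutations of [15] number C_15. So X = C_15 = 9694845.
With 10 pairs the number of balanced bracket strings is the Catalan number C_10. So Y = C_10 = 16796.
X − Y = 9694845 − 16796 = 9678049.

9678049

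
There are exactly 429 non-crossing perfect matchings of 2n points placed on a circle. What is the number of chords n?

Non-crossing pairings of 2n points on a circle are counted by C_n. Since C_7 = 429, the index is 7.

7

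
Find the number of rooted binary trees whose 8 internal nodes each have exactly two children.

1430

Full binary trees with n internal nodes are counted by C_n; here n = 8.
C_8 = 1430.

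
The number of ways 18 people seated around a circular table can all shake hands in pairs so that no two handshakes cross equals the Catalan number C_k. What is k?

9

With 18 = 2·9 people, non-crossing handshake pairings are non-crossing perfect matchings on a circle, counted by C_9.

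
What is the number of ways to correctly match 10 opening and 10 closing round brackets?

A balanced arrangement of 10 bracket pairs is a Dyck word of semilength 10, so the count is C_10.
C_10 = C(20,10)/11 = 184756/11 = 16796.

16796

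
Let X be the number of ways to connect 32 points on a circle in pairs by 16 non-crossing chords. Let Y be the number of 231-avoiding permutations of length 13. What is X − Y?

34614770

Pairing 32 circle points by 16 non-crossing chords gives C_16 matchings. So X = C_16 = 35357670.
For any fixed pattern of length 3, the pattern-avoiding permutations of [13] number C_13. So Y = C_13 = 742900.
X − Y = 35357670 − 742900 = 34614770.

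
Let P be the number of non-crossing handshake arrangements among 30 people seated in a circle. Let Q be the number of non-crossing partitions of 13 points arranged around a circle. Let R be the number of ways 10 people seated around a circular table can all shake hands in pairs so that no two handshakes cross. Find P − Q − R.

Non-crossing handshake pairings of 2n people are counted by C_n; 30 people gives n = 15. So P = C_15 = 9694845.
The non-crossing partitions of [13] form a lattice of size C_13. So Q = C_13 = 742900.
Non-crossing handshake pairings of 2n people are counted by C_n; 10 people gives n = 5. So R = C_5 = 42.
P − Q − R = 9694845 − 742900 − 42 = 8951903.

8951903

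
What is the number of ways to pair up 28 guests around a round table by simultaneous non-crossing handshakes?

2674440

Non-crossing handshake pairings of 2n people are counted by C_n; 28 people gives n = 14.
C_14 = C(28,14)/15 = 40116600/15 = 2674440.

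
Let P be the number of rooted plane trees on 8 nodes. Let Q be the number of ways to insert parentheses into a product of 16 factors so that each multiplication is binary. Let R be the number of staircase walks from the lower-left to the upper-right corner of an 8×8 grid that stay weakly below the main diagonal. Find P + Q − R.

9693844

Rooted ordered (plane) trees on m nodes have m−1 edges and are counted by C_{m−1}; m = 8 gives C_7. So P = C_7 = 429.
Parenthesizations of m factors correspond to full binary trees with m leaves, counted by C_{m−1}; m = 16 gives C_15. So Q = C_15 = 9694845.
Sub-diagonal monotone paths from (0,0) to (8,8) biject with Dyck paths of semilength 8, giving C_8. So R = C_8 = 1430.
P + Q − R = 429 + 9694845 − 1430 = 9693844.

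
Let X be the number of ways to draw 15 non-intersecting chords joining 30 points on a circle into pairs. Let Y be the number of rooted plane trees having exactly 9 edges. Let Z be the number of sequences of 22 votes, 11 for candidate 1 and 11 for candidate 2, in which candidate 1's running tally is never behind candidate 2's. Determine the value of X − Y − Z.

9631197

Pairing 30 circle points by 15 non-crossing chords gives C_15 matchings. So X = C_15 = 9694845.
Rooted ordered trees with n edges are counted by C_n; here n = 9. So Y = C_9 = 4862.
Reading a vote for the leader as '(' and for the other as ')' turns such a sequence into a balanced string of 11 pairs, so the count is C_11. So Z = C_11 = 58786.
X − Y − Z = 9694845 − 4862 − 58786 = 9631197.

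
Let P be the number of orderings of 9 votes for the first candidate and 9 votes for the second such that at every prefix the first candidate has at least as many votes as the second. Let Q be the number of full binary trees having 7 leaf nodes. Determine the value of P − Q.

Ballot sequences with n votes each where one side never trails are Dyck words, counted by C_n; here n = 9. So P = C_9 = 4862.
A full binary tree with L leaves has L−1 internal nodes and is counted by C_{L−1}; L = 7 gives C_6. So Q = C_6 = 132.
P − Q = 4862 − 132 = 4730.

4730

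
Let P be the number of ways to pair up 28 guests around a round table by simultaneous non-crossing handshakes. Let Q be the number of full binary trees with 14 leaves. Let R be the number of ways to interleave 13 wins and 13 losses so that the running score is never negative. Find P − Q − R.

Non-crossing handshake pairings of 2n people are counted by C_n; 28 people gives n = 14. So P = C_14 = 2674440.
A full binary tree with L leaves has L−1 internal nodes and is counted by C_{L−1}; L = 14 gives C_13. So Q = C_13 = 742900.
Ballot sequences with n votes each where one side never trails are Dyck words, counted by C_n; here n = 13. So R = C_13 = 742900.
P − Q − R = 2674440 − 742900 − 742900 = 1188640.

1188640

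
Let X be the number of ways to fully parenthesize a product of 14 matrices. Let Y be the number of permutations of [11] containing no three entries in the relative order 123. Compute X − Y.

Bracketing 14 factors into binary products is counted by C_{14−1} = C_13. So X = C_13 = 742900.
Permutations of [n] avoiding any single length-3 pattern are counted by C_n; here n = 11. So Y = C_11 = 58786.
X − Y = 742900 − 58786 = 684114.

684114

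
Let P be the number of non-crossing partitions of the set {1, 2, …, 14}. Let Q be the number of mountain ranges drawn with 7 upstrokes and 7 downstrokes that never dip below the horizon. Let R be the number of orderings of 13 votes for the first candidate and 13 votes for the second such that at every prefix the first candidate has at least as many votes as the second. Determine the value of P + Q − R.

The non-crossing partitions of [14] form a lattice of size C_14. So P = C_14 = 2674440.
Dyck paths of semilength n (length 2n) are counted by C_n; here n = 7. So Q = C_7 = 429.
Ballot sequences with n votes each where one side never trails are Dyck words, counted by C_n; here n = 13. So R = C_13 = 742900.
P + Q − R = 2674440 + 429 − 742900 = 1931969.

1931969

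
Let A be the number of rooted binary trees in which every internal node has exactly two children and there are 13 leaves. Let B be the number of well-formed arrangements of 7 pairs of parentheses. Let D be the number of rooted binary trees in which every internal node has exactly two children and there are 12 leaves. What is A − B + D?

266369

A full binary tree with L leaves has L−1 internal nodes and is counted by C_{L−1}; L = 13 gives C_12. So A = C_12 = 208012.
Balanced strings of n pairs of brackets are counted by C_n; here n = 7. So B = C_7 = 429.
Full binary trees with 12 leaves have 12−1 = 11 internal nodes, so there are C_11 of them. So D = C_11 = 58786.
A − B + D = 208012 − 429 + 58786 = 266369.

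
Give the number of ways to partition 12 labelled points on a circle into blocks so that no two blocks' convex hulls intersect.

208012

Non-crossing partitions of an n-element set are counted by C_n; here n = 12.
C_12 = C(24,12)/13 = 2704156/13 = 208012.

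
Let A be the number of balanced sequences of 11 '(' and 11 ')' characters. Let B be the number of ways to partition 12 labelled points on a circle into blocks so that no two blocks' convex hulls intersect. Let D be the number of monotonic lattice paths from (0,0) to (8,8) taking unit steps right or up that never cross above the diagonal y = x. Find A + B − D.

With 11 pairs the number of balanced bracket strings is the Catalan number C_11. So A = C_11 = 58786.
The non-crossing partitions of [12] form a lattice of size C_12. So B = C_12 = 208012.
Sub-diagonal monotone paths from (0,0) to (8,8) biject with Dyck paths of semilength 8, giving C_8. So D = C_8 = 1430.
A + B − D = 58786 + 208012 − 1430 = 265368.

265368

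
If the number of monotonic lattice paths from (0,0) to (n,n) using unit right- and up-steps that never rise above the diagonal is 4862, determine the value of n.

Such diagonal-avoiding paths in an n×n grid are counted by C_n, and C_9 = 4862.

9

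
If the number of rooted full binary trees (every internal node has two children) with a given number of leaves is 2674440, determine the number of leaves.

15

Full binary trees with L leaves are counted by C_{L−1}, and C_14 = 2674440.
So the index is 14, and the number of leaves is 14 + 1 = 15.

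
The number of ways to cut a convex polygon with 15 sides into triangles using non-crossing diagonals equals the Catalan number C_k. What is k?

Triangulations of a convex m-gon are counted by C_{m−2}; with m = 15 this is C_13.

13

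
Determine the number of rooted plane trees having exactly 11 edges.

A rooted plane tree with 11 edges has 12 nodes, and the count is C_11.
C_11 = C_10 · 2(2·10+1)/(10+2) = 16796 · 42/12 = 58786.

58786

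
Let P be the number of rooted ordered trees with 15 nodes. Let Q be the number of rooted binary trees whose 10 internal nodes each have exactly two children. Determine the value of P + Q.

A rooted plane tree on 15 nodes has 14 edges, and such trees are counted by C_14. So P = C_14 = 2674440.
Full binary trees with n internal nodes are counted by C_n; here n = 10. So Q = C_10 = 16796.
P + Q = 2674440 + 16796 = 2691236.

2691236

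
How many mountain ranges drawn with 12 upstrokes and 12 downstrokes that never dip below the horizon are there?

208012

Paths of 12 up- and 12 down-steps that never dip below the axis are Dyck paths; their count is C_12.
C_12 = C_11 · 2(2·11+1)/(11+2) = 58786 · 46/13 = 208012.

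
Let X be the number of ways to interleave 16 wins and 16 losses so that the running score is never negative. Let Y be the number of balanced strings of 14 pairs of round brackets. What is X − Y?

32683230

Ballot sequences with n votes each where one side never trails are Dyck words, counted by C_n; here n = 16. So X = C_16 = 35357670.
A balanced arrangement of 14 bracket pairs is a Dyck word of semilength 14, so the count is C_14. So Y = C_14 = 2674440.
X − Y = 35357670 − 2674440 = 32683230.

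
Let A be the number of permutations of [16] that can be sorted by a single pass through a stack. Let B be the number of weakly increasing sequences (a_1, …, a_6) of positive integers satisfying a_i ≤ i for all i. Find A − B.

By Knuth's characterisation, the stack-sortable permutations of length 16 are the 231-avoiders, numbering C_16. So A = C_16 = 35357670.
Weakly increasing sequences with a_i ≤ i biject with Dyck paths of semilength 6, so there are C_6. So B = C_6 = 132.
A − B = 35357670 − 132 = 35357538.

35357538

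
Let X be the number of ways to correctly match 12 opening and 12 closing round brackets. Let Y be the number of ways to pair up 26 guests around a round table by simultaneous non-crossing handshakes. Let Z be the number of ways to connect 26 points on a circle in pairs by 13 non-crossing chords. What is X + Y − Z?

208012

A balanced arrangement of 12 bracket pairs is a Dyck word of semilength 12, so the count is C_12. So X = C_12 = 208012.
Non-crossing handshake pairings of 2n people are counted by C_n; 26 people gives n = 13. So Y = C_13 = 742900.
Pairing 26 circle points by 13 non-crossing chords gives C_13 matchings. So Z = C_13 = 742900.
X + Y − Z = 208012 + 742900 − 742900 = 208012.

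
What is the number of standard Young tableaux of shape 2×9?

Standard Young tableaux of shape 2×n are counted by C_n; here n = 9.
C_9 = C_8 · 2(2·8+1)/(8+2) = 1430 · 34/10 = 4862.

4862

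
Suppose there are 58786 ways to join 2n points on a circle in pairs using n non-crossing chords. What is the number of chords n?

Non-crossing pairings of 2n points on a circle are counted by C_n, and C_11 = 58786.

11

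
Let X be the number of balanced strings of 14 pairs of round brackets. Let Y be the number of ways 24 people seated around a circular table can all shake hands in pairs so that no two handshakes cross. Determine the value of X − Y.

With 14 pairs the number of balanced bracket strings is the Catalan number C_14. So X = C_14 = 2674440.
With 24 = 2·12 people, non-crossing handshake pairings are non-crossing perfect matchings on a circle, counted by C_12. So Y = C_12 = 208012.
X − Y = 2674440 − 208012 = 2466428.

2466428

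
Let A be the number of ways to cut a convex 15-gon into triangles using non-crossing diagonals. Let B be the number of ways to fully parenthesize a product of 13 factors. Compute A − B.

Triangulations of a convex m-gon are counted by C_{m−2}; with m = 15 this is C_13. So A = C_13 = 742900.
Ways to associate a product of 13 factors correspond to binary trees on 13 leaves, so the count is C_12. So B = C_12 = 208012.
A − B = 742900 − 208012 = 534888.

534888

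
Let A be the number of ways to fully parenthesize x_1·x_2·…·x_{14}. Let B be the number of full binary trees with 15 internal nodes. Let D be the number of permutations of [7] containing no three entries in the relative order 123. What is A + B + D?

10438174

Ways to associate a product of 14 factors correspond to binary trees on 14 leaves, so the count is C_13. So A = C_13 = 742900.
The number of full binary trees on 15 internal nodes is the Catalan number C_15. So B = C_15 = 9694845.
Permutations of [n] avoiding any single length-3 pattern are counted by C_n; here n = 7. So D = C_7 = 429.
A + B + D = 742900 + 9694845 + 429 = 10438174.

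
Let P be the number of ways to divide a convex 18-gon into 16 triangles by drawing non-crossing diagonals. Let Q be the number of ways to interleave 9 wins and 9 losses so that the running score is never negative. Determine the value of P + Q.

The number of triangulations of an 18-gon is the Catalan number C_16 (index = sides − 2). So P = C_16 = 35357670.
Ballot sequences with n votes each where one side never trails are Dyck words, counted by C_n; here n = 9. So Q = C_9 = 4862.
P + Q = 35357670 + 4862 = 35362532.

35362532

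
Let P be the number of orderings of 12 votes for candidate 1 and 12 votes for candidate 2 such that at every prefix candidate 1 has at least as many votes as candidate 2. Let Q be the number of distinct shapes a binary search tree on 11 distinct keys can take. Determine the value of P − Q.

Reading a vote for the leader as '(' and for the other as ')' turns such a sequence into a balanced string of 12 pairs, so the count is C_12. So P = C_12 = 208012.
There are C_n binary search tree shapes on n keys; with n = 11 that is C_11. So Q = C_11 = 58786.
P − Q = 208012 − 58786 = 149226.

149226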